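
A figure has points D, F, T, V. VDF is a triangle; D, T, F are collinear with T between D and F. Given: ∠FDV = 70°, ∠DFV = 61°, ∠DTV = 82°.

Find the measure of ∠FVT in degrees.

1. ∠TFV = 61°  [T on ray FD]
2. ∠FTV = 98°  [linear pair at T on DF]
3. ∠FVT = 21°  [△VTF]

∠FVT = 21°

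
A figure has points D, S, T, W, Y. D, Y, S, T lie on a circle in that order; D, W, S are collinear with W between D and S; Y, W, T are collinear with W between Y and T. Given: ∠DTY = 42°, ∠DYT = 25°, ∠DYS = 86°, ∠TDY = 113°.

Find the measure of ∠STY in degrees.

∠STY = 52°

1. ∠DSY = 42°  [same arc DY]
2. ∠SDY = 52°  [△DYS]
3. ∠STY = 52°  [same arc YS]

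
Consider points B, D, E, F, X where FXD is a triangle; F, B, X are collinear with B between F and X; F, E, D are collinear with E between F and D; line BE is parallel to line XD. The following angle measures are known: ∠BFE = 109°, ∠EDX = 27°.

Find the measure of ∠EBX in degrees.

∠EBX = 136°

1. ∠DFX = 109°  [B on FX, E on FD]
2. ∠FDX = 27°  [E on ray DF]
3. ∠DXF = 44°  [△FXD]
4. ∠EBF = 44°  [BE∥XD, corresponding at B]
5. ∠EBX = 136°  [linear pair at B on FX]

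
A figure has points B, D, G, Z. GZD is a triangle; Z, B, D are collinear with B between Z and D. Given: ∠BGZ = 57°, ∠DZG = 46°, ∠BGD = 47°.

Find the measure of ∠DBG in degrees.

∠DBG = 103°

1. ∠BZG = 46°  [B on ray ZD]
2. ∠GBZ = 77°  [△GZB]
3. ∠DBG = 103°  [linear pair at B on ZD]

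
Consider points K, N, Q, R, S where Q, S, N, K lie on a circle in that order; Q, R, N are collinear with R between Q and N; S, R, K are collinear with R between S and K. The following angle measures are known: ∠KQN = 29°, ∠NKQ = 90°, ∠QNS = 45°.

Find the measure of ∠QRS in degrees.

∠QRS = 74°

1. ∠KNQ = 61°  [△QNK]
2. ∠NSQ = 90°  [cyclic QSNK, opposite ∠S+∠K]
3. ∠NQS = 45°  [△QSN]
4. ∠KSQ = 61°  [same arc QK]
5. ∠QRS = 74°  [△QRS]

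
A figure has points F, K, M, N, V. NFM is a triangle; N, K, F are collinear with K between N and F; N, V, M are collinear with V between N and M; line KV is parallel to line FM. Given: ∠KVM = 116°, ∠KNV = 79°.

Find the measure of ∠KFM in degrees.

1. ∠KVN = 64°  [linear pair at V on NM]
2. ∠NKV = 37°  [△NKV]
3. ∠FKV = 143°  [linear pair at K on NF]
4. ∠KFM = 37°  [KV∥FM, co-interior at F–K]

∠KFM = 37°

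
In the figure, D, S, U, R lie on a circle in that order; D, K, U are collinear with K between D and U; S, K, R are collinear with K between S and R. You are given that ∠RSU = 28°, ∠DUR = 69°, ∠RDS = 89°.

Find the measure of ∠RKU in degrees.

1. ∠RDU = 28°  [same arc UR]
2. ∠DSR = 69°  [same arc DR]
3. ∠DRS = 22°  [△DSR]
4. ∠DKR = 130°  [△DKR]
5. ∠RKU = 50°  [linear pair at K on DU]

∠RKU = 50°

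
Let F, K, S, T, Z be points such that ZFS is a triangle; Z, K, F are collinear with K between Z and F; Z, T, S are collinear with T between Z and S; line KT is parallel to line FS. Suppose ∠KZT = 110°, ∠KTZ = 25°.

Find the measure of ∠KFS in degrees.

∠KFS = 45°

1. ∠TKZ = 45°  [△ZKT]
2. ∠FKT = 135°  [linear pair at K on ZF]
3. ∠KFS = 45°  [KT∥FS, co-interior at F–K]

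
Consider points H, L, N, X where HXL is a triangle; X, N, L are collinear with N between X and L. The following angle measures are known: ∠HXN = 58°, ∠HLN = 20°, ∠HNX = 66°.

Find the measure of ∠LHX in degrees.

∠LHX = 102°

1. ∠HXL = 58°  [N on ray XL]
2. ∠HLX = 20°  [N on ray LX]
3. ∠LHX = 102°  [△HXL]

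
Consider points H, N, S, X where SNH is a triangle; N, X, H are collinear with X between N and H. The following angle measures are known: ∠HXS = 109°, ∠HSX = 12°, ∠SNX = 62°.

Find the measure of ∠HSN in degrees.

1. ∠SHX = 59°  [△SXH]
2. ∠HNS = 62°  [X on ray NH]
3. ∠NHS = 59°  [X on ray HN]
4. ∠HSN = 59°  [△SNH]

∠HSN = 59°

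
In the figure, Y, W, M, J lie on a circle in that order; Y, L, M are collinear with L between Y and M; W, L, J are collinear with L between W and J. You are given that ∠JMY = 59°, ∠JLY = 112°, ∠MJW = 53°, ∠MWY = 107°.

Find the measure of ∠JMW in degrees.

1. ∠MLW = 112°  [vertical angles at L]
2. ∠MYW = 53°  [same arc WM]
3. ∠WMY = 20°  [△YWM]
4. ∠JWM = 48°  [△WLM]
5. ∠JMW = 79°  [△WMJ]

∠JMW = 79°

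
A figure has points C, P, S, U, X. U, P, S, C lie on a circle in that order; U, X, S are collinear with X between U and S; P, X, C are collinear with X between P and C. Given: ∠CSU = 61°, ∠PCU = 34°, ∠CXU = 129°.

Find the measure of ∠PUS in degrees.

∠PUS = 68°

1. ∠CPU = 61°  [same arc UC]
2. ∠PXS = 129°  [vertical angles at X]
3. ∠PXU = 51°  [linear pair at X on US]
4. ∠PUS = 68°  [△UXP]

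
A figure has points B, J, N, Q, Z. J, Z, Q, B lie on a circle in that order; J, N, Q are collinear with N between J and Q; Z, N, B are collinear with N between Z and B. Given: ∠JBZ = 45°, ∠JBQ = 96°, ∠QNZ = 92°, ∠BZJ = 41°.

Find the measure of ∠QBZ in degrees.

1. ∠JQZ = 45°  [same arc JZ]
2. ∠BJZ = 94°  [△JZB]
3. ∠BZQ = 43°  [△ZNQ]
4. ∠BQZ = 86°  [cyclic JZQB, opposite ∠J+∠Q]
5. ∠QBZ = 51°  [△ZQB]

∠QBZ = 51°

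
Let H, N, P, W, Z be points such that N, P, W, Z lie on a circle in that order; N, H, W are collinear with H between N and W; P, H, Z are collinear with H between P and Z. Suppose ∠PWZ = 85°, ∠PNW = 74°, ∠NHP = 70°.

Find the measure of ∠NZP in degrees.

∠NZP = 49°

1. ∠PNZ = 95°  [cyclic NPWZ, opposite ∠N+∠W]
2. ∠NPZ = 36°  [△NHP]
3. ∠NZP = 49°  [△NPZ]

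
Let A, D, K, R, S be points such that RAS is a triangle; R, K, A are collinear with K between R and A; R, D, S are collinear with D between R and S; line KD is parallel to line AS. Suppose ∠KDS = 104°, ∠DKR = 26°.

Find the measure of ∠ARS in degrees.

∠ARS = 78°

1. ∠KDR = 76°  [linear pair at D on RS]
2. ∠DRK = 78°  [△RKD]
3. ∠ARS = 78°  [K on RA, D on RS]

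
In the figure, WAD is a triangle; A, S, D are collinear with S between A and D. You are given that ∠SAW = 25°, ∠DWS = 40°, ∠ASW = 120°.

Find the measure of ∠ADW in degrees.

∠ADW = 80°

1. ∠DSW = 60°  [linear pair at S on AD]
2. ∠SDW = 80°  [△WSD]
3. ∠ADW = 80°  [S on ray DA]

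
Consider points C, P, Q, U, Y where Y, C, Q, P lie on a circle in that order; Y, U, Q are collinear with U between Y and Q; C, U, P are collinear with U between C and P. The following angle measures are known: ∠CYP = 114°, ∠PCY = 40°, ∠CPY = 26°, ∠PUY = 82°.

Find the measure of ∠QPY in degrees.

∠QPY = 68°

1. ∠PQY = 40°  [same arc YP]
2. ∠PYQ = 72°  [△YUP]
3. ∠QPY = 68°  [△YQP]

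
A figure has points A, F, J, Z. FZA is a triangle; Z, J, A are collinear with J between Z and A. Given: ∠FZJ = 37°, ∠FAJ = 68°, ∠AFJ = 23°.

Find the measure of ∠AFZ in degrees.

1. ∠AZF = 37°  [J on ray ZA]
2. ∠FAZ = 68°  [J on ray AZ]
3. ∠AFZ = 75°  [△FZA]

∠AFZ = 75°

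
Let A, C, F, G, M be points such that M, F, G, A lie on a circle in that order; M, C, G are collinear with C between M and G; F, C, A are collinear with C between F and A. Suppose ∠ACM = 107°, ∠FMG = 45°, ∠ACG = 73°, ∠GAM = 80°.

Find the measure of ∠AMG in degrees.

∠AMG = 38°

1. ∠FAG = 45°  [same arc FG]
2. ∠AGM = 62°  [△GCA]
3. ∠AMG = 38°  [△MGA]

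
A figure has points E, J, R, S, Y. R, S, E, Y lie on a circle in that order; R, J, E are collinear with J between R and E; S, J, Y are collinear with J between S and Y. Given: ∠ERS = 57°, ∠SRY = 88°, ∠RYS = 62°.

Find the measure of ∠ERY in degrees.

∠ERY = 31°

1. ∠EYS = 57°  [same arc SE]
2. ∠SEY = 92°  [cyclic RSEY, opposite ∠R+∠E]
3. ∠ESY = 31°  [△SEY]
4. ∠ERY = 31°  [same arc EY]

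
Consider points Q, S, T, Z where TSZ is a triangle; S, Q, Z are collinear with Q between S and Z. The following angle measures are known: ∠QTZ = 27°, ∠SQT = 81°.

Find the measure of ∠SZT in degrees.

∠SZT = 54°

1. ∠TQZ = 99°  [linear pair at Q on SZ]
2. ∠QZT = 54°  [△TQZ]
3. ∠SZT = 54°  [Q on ray ZS]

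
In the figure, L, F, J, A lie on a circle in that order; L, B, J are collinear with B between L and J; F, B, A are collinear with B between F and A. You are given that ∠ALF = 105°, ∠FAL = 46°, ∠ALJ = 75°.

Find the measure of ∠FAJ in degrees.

∠FAJ = 30°

1. ∠AJF = 75°  [cyclic LFJA, opposite ∠L+∠J]
2. ∠AFJ = 75°  [same arc JA]
3. ∠FAJ = 30°  [△FJA]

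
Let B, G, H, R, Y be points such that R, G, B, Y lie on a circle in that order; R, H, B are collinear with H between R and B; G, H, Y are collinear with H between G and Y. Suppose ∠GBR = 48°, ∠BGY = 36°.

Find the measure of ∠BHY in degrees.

1. ∠GYR = 48°  [same arc RG]
2. ∠BRY = 36°  [same arc BY]
3. ∠RHY = 96°  [△RHY]
4. ∠BHY = 84°  [linear pair at H on RB]

∠BHY = 84°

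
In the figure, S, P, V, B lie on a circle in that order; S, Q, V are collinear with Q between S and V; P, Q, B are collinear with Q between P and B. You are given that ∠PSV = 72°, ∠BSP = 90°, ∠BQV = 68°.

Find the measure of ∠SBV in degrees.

∠SBV = 122°

1. ∠PBV = 72°  [same arc PV]
2. ∠BVP = 90°  [cyclic SPVB, opposite ∠S+∠V]
3. ∠BVS = 40°  [△VQB]
4. ∠BPV = 18°  [△PVB]
5. ∠BSV = 18°  [same arc VB]
6. ∠SBV = 122°  [△SVB]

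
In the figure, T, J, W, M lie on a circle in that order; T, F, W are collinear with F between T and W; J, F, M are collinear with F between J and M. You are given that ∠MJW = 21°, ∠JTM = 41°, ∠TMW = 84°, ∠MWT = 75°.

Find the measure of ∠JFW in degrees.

∠JFW = 95°

1. ∠MJT = 75°  [same arc TM]
2. ∠JMT = 64°  [△TJM]
3. ∠JWT = 64°  [same arc TJ]
4. ∠JFW = 95°  [△JFW]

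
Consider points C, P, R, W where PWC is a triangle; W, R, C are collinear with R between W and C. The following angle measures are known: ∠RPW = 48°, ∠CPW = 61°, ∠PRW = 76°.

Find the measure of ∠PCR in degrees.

∠PCR = 63°

1. ∠PWR = 56°  [△PWR]
2. ∠CWP = 56°  [R on ray WC]
3. ∠PCW = 63°  [△PWC]
4. ∠PCR = 63°  [R on ray CW]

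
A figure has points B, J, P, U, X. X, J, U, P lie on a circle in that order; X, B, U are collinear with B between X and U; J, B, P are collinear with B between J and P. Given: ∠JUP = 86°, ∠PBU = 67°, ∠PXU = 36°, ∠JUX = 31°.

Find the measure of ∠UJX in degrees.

∠UJX = 91°

1. ∠JXP = 94°  [cyclic XJUP, opposite ∠X+∠U]
2. ∠JBX = 67°  [vertical angles at B]
3. ∠PBX = 113°  [linear pair at B on XU]
4. ∠JPX = 31°  [△XBP]
5. ∠PJX = 55°  [△XJP]
6. ∠JXU = 58°  [△XBJ]
7. ∠UJX = 91°  [△XJU]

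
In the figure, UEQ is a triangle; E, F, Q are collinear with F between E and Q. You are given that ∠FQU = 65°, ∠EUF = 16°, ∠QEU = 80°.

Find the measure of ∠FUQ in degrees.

1. ∠FEU = 80°  [F on ray EQ]
2. ∠EFU = 84°  [△UEF]
3. ∠QFU = 96°  [linear pair at F on EQ]
4. ∠FUQ = 19°  [△UFQ]

∠FUQ = 19°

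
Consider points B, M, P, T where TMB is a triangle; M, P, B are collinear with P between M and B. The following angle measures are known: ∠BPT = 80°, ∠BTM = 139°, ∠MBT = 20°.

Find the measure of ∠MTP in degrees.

1. ∠MPT = 100°  [linear pair at P on MB]
2. ∠BMT = 21°  [△TMB]
3. ∠PMT = 21°  [P on ray MB]
4. ∠MTP = 59°  [△TMP]

∠MTP = 59°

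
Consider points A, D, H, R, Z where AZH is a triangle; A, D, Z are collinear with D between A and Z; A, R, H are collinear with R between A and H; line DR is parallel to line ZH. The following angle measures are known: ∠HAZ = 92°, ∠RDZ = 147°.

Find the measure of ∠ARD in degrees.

∠ARD = 55°

1. ∠DAR = 92°  [D on AZ, R on AH]
2. ∠ADR = 33°  [linear pair at D on AZ]
3. ∠ARD = 55°  [△ADR]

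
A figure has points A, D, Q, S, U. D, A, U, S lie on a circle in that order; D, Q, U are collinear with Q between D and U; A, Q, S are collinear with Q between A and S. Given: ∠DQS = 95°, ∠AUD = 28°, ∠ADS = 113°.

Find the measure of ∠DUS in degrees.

∠DUS = 39°

1. ∠ASD = 28°  [same arc DA]
2. ∠DAS = 39°  [△DAS]
3. ∠DUS = 39°  [same arc DS]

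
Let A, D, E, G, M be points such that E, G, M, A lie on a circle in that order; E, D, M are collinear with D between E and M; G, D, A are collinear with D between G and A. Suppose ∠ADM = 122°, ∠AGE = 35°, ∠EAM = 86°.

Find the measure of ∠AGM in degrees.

∠AGM = 59°

1. ∠AME = 35°  [same arc EA]
2. ∠AEM = 59°  [△EMA]
3. ∠AGM = 59°  [same arc MA]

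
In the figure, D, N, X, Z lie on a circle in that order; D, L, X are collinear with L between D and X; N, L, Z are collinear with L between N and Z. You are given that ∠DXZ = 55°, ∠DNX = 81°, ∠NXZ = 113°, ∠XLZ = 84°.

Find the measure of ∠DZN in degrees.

1. ∠DNZ = 55°  [same arc DZ]
2. ∠NDZ = 67°  [cyclic DNXZ, opposite ∠D+∠X]
3. ∠DZN = 58°  [△DNZ]

∠DZN = 58°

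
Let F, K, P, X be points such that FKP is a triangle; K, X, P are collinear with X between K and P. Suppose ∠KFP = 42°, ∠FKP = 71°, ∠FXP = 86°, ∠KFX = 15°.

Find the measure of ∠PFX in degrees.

∠PFX = 27°

1. ∠FPK = 67°  [△FKP]
2. ∠FPX = 67°  [X on ray PK]
3. ∠PFX = 27°  [△FXP]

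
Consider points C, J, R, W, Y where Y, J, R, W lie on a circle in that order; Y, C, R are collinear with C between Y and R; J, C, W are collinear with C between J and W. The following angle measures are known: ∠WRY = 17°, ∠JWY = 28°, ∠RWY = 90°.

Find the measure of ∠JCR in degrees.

∠JCR = 79°

1. ∠RYW = 73°  [△YRW]
2. ∠JRY = 28°  [same arc YJ]
3. ∠RJW = 73°  [same arc RW]
4. ∠JCR = 79°  [△JCR]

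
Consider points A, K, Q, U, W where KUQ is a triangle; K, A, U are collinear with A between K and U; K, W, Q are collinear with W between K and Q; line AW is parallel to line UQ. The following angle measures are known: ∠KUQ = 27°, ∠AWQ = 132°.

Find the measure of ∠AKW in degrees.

∠AKW = 105°

1. ∠KAW = 27°  [AW∥UQ, corresponding at A]
2. ∠AWK = 48°  [linear pair at W on KQ]
3. ∠AKW = 105°  [△KAW]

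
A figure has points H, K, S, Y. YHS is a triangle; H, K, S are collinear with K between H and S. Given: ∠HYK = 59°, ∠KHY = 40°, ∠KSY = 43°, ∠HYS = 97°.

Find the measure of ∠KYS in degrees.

1. ∠HKY = 81°  [△YHK]
2. ∠SKY = 99°  [linear pair at K on HS]
3. ∠KYS = 38°  [△YKS]

∠KYS = 38°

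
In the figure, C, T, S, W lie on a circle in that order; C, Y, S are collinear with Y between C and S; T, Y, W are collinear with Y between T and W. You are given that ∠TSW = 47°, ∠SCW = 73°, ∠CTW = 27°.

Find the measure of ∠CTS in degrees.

1. ∠CSW = 27°  [same arc CW]
2. ∠CWS = 80°  [△CSW]
3. ∠CTS = 100°  [cyclic CTSW, opposite ∠T+∠W]

∠CTS = 100°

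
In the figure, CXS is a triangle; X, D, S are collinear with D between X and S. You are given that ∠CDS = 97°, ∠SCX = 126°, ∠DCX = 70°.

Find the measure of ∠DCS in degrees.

∠DCS = 56°

1. ∠CDX = 83°  [linear pair at D on XS]
2. ∠CXD = 27°  [△CXD]
3. ∠CXS = 27°  [D on ray XS]
4. ∠CSX = 27°  [△CXS]
5. ∠CSD = 27°  [D on ray SX]
6. ∠DCS = 56°  [△CDS]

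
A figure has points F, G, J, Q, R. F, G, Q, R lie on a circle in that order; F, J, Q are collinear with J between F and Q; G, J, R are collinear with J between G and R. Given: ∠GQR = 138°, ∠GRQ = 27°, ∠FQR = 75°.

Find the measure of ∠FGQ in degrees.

1. ∠GFR = 42°  [cyclic FGQR, opposite ∠F+∠Q]
2. ∠GFQ = 27°  [same arc GQ]
3. ∠FGR = 75°  [same arc FR]
4. ∠FRG = 63°  [△FGR]
5. ∠FQG = 63°  [same arc FG]
6. ∠FGQ = 90°  [△FGQ]

∠FGQ = 90°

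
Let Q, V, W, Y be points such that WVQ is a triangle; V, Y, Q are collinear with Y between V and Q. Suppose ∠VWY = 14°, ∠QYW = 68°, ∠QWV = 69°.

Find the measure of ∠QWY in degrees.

1. ∠VYW = 112°  [linear pair at Y on VQ]
2. ∠WVY = 54°  [△WVY]
3. ∠QVW = 54°  [Y on ray VQ]
4. ∠VQW = 57°  [△WVQ]
5. ∠WQY = 57°  [Y on ray QV]
6. ∠QWY = 55°  [△WYQ]

∠QWY = 55°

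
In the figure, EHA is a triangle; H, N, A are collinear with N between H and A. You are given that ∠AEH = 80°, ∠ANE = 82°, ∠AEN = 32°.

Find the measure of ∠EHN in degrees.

1. ∠EAN = 66°  [△ENA]
2. ∠EAH = 66°  [N on ray AH]
3. ∠AHE = 34°  [△EHA]
4. ∠EHN = 34°  [N on ray HA]

∠EHN = 34°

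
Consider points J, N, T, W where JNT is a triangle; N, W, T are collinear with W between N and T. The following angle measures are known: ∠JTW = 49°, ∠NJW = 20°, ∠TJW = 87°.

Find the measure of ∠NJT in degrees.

1. ∠JWT = 44°  [△JWT]
2. ∠JTN = 49°  [W on ray TN]
3. ∠JWN = 136°  [linear pair at W on NT]
4. ∠JNW = 24°  [△JNW]
5. ∠JNT = 24°  [W on ray NT]
6. ∠NJT = 107°  [△JNT]

∠NJT = 107°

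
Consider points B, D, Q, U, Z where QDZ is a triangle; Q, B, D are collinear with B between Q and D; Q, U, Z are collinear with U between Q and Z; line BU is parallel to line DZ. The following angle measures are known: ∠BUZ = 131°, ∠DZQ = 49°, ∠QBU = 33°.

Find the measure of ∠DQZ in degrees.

1. ∠BUQ = 49°  [linear pair at U on QZ]
2. ∠BQU = 98°  [△QBU]
3. ∠DQZ = 98°  [B on QD, U on QZ]

∠DQZ = 98°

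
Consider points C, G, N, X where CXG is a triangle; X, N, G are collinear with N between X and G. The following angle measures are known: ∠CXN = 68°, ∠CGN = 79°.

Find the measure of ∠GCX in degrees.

∠GCX = 33°

1. ∠CXG = 68°  [N on ray XG]
2. ∠CGX = 79°  [N on ray GX]
3. ∠GCX = 33°  [△CXG]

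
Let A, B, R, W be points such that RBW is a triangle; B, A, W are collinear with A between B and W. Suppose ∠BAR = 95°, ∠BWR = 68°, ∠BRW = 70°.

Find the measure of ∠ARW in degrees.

∠ARW = 27°

1. ∠RAW = 85°  [linear pair at A on BW]
2. ∠AWR = 68°  [A on ray WB]
3. ∠ARW = 27°  [△RAW]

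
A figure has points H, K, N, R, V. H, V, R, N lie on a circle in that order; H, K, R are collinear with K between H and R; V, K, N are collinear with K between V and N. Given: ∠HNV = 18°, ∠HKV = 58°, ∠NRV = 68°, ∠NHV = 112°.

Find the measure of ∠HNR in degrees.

∠HNR = 90°

1. ∠HRV = 18°  [same arc HV]
2. ∠HVN = 50°  [△HVN]
3. ∠RHV = 72°  [△HKV]
4. ∠HVR = 90°  [△HVR]
5. ∠HNR = 90°  [cyclic HVRN, opposite ∠V+∠N]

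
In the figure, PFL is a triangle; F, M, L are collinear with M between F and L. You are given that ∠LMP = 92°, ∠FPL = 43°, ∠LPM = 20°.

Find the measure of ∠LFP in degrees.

1. ∠MLP = 68°  [△PML]
2. ∠FLP = 68°  [M on ray LF]
3. ∠LFP = 69°  [△PFL]

∠LFP = 69°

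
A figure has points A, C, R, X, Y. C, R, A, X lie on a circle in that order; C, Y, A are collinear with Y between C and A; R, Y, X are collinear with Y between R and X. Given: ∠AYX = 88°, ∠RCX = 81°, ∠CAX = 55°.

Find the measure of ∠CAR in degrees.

∠CAR = 44°

1. ∠CYR = 88°  [vertical angles at Y]
2. ∠AXR = 37°  [△AYX]
3. ∠RAX = 99°  [cyclic CRAX, opposite ∠C+∠A]
4. ∠AYR = 92°  [linear pair at Y on CA]
5. ∠ARX = 44°  [△RAX]
6. ∠CAR = 44°  [△RYA]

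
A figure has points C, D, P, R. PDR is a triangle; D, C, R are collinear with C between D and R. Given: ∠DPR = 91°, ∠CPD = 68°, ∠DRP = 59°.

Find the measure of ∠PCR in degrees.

1. ∠PDR = 30°  [△PDR]
2. ∠CDP = 30°  [C on ray DR]
3. ∠DCP = 82°  [△PDC]
4. ∠PCR = 98°  [linear pair at C on DR]

∠PCR = 98°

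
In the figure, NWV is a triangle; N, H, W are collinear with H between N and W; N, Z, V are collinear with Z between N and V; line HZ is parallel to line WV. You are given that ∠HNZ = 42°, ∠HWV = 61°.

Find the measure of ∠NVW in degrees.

∠NVW = 77°

1. ∠VNW = 42°  [H on NW, Z on NV]
2. ∠NWV = 61°  [H on ray WN]
3. ∠NVW = 77°  [△NWV]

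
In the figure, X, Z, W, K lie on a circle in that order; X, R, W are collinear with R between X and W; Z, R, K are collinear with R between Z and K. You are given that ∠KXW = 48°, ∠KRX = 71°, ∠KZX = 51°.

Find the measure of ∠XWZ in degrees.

1. ∠KZW = 48°  [same arc WK]
2. ∠WRZ = 71°  [vertical angles at R]
3. ∠XWZ = 61°  [△ZRW]

∠XWZ = 61°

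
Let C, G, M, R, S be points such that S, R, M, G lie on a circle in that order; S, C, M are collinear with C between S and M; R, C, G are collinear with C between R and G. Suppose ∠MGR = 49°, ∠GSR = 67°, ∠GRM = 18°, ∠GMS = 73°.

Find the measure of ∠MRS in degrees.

∠MRS = 91°

1. ∠GSM = 18°  [same arc MG]
2. ∠MGS = 89°  [△SMG]
3. ∠MRS = 91°  [cyclic SRMG, opposite ∠R+∠G]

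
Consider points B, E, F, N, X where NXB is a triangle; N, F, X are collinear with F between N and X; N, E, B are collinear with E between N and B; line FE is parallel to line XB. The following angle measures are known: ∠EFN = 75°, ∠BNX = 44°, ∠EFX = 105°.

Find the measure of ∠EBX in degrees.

∠EBX = 61°

1. ∠BXN = 75°  [FE∥XB, corresponding at F]
2. ∠NBX = 61°  [△NXB]
3. ∠EBX = 61°  [E on ray BN]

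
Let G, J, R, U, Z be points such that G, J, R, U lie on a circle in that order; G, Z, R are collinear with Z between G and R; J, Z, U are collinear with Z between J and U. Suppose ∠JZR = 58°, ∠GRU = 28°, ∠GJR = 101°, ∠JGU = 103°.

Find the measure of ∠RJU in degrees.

∠RJU = 73°

1. ∠GZU = 58°  [vertical angles at Z]
2. ∠GJU = 28°  [same arc GU]
3. ∠GUJ = 49°  [△GJU]
4. ∠RGU = 73°  [△GZU]
5. ∠RJU = 73°  [same arc RU]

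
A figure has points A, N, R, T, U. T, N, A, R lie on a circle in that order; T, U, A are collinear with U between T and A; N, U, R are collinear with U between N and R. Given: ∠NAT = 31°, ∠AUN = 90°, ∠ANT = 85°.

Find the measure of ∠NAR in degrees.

∠NAR = 57°

1. ∠ATN = 64°  [△TNA]
2. ∠ANR = 59°  [△NUA]
3. ∠ARN = 64°  [same arc NA]
4. ∠NAR = 57°  [△NAR]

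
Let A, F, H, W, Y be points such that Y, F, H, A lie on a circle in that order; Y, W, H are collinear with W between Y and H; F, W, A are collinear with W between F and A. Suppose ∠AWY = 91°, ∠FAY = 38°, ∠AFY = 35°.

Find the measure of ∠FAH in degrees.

1. ∠AWH = 89°  [linear pair at W on YH]
2. ∠AHY = 35°  [same arc YA]
3. ∠FAH = 56°  [△HWA]

∠FAH = 56°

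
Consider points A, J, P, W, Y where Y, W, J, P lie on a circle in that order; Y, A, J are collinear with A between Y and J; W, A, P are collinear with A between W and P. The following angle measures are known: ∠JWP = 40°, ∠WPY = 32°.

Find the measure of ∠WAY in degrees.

∠WAY = 72°

1. ∠WJY = 32°  [same arc YW]
2. ∠JAW = 108°  [△WAJ]
3. ∠WAY = 72°  [linear pair at A on YJ]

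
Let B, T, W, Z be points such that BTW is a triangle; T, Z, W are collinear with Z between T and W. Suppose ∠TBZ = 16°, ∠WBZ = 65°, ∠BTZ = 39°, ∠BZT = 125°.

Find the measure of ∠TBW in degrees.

1. ∠BTW = 39°  [Z on ray TW]
2. ∠BZW = 55°  [linear pair at Z on TW]
3. ∠BWZ = 60°  [△BZW]
4. ∠BWT = 60°  [Z on ray WT]
5. ∠TBW = 81°  [△BTW]

∠TBW = 81°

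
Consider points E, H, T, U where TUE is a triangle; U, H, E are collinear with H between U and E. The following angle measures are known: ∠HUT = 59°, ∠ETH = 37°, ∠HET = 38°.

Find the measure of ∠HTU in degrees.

∠HTU = 46°

1. ∠EHT = 105°  [△THE]
2. ∠THU = 75°  [linear pair at H on UE]
3. ∠HTU = 46°  [△TUH]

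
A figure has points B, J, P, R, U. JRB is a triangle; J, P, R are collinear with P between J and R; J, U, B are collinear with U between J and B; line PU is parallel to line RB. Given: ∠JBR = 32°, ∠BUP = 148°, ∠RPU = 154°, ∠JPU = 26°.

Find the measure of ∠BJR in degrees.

∠BJR = 122°

1. ∠JUP = 32°  [PU∥RB, corresponding at U]
2. ∠PJU = 122°  [△JPU]
3. ∠BJR = 122°  [P on JR, U on JB]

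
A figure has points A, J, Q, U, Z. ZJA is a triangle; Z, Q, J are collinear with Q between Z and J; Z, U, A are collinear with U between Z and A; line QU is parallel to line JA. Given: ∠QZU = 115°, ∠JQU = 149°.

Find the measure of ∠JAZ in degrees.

∠JAZ = 34°

1. ∠UQZ = 31°  [linear pair at Q on ZJ]
2. ∠QUZ = 34°  [△ZQU]
3. ∠JAZ = 34°  [QU∥JA, corresponding at U]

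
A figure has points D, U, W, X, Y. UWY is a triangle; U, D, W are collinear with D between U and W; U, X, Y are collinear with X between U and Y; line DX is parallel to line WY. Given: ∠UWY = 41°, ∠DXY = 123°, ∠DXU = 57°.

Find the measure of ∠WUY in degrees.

1. ∠UDX = 41°  [DX∥WY, corresponding at D]
2. ∠DUX = 82°  [△UDX]
3. ∠WUY = 82°  [D on UW, X on UY]

∠WUY = 82°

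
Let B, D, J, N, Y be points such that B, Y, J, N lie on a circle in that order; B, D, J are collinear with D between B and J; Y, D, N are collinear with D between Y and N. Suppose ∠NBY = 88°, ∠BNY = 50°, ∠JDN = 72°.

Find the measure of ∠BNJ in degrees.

1. ∠BYN = 42°  [△BYN]
2. ∠BDN = 108°  [linear pair at D on BJ]
3. ∠BJN = 42°  [same arc BN]
4. ∠JBN = 22°  [△BDN]
5. ∠BNJ = 116°  [△BJN]

∠BNJ = 116°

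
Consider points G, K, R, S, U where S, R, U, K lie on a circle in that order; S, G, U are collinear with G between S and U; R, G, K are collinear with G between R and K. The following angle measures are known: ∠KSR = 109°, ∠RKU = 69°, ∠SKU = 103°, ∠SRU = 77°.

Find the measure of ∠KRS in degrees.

∠KRS = 37°

1. ∠RSU = 69°  [same arc RU]
2. ∠RUS = 34°  [△SRU]
3. ∠RKS = 34°  [same arc SR]
4. ∠KRS = 37°  [△SRK]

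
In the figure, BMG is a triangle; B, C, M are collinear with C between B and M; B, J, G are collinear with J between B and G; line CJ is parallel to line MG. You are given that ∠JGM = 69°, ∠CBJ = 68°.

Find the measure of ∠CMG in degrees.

1. ∠BGM = 69°  [J on ray GB]
2. ∠GBM = 68°  [C on BM, J on BG]
3. ∠BMG = 43°  [△BMG]
4. ∠CMG = 43°  [C on ray MB]

∠CMG = 43°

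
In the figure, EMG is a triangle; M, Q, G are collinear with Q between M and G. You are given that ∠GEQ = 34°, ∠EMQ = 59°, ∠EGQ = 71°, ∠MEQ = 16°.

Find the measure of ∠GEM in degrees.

∠GEM = 50°

1. ∠EMG = 59°  [Q on ray MG]
2. ∠EGM = 71°  [Q on ray GM]
3. ∠GEM = 50°  [△EMG]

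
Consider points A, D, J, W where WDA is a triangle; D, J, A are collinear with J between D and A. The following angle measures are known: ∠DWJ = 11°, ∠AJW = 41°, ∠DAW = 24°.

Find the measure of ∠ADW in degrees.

1. ∠DJW = 139°  [linear pair at J on DA]
2. ∠JDW = 30°  [△WDJ]
3. ∠ADW = 30°  [J on ray DA]

∠ADW = 30°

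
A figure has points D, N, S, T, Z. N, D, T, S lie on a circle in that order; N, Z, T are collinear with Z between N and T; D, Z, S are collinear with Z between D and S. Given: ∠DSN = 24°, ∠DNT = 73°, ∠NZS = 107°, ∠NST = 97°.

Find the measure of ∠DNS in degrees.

1. ∠DTN = 24°  [same arc ND]
2. ∠DST = 73°  [same arc DT]
3. ∠DZT = 107°  [vertical angles at Z]
4. ∠SDT = 49°  [△DZT]
5. ∠DTS = 58°  [△DTS]
6. ∠DNS = 122°  [cyclic NDTS, opposite ∠N+∠T]

∠DNS = 122°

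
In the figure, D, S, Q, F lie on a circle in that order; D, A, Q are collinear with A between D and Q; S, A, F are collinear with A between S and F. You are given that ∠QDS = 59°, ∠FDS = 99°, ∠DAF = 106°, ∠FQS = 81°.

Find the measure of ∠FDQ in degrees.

1. ∠QFS = 59°  [same arc SQ]
2. ∠FSQ = 40°  [△SQF]
3. ∠FDQ = 40°  [same arc QF]

∠FDQ = 40°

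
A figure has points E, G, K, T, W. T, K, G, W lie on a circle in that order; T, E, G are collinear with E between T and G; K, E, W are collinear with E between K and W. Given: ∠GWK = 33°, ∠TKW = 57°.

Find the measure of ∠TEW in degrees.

1. ∠TGW = 57°  [same arc TW]
2. ∠GEW = 90°  [△GEW]
3. ∠TEW = 90°  [linear pair at E on TG]

∠TEW = 90°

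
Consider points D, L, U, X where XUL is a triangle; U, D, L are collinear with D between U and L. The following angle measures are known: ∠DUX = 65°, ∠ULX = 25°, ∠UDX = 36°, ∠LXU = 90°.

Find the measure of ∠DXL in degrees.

1. ∠DLX = 25°  [D on ray LU]
2. ∠LDX = 144°  [linear pair at D on UL]
3. ∠DXL = 11°  [△XDL]

∠DXL = 11°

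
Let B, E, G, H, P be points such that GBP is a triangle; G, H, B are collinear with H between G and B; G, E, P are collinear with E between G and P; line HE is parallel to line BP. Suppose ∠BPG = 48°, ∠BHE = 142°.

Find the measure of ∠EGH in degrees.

∠EGH = 94°

1. ∠GEH = 48°  [HE∥BP, corresponding at E]
2. ∠EHG = 38°  [linear pair at H on GB]
3. ∠EGH = 94°  [△GHE]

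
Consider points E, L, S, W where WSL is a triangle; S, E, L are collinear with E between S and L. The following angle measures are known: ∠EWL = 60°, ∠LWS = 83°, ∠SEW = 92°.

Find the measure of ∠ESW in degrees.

1. ∠LEW = 88°  [linear pair at E on SL]
2. ∠ELW = 32°  [△WEL]
3. ∠SLW = 32°  [E on ray LS]
4. ∠LSW = 65°  [△WSL]
5. ∠ESW = 65°  [E on ray SL]

∠ESW = 65°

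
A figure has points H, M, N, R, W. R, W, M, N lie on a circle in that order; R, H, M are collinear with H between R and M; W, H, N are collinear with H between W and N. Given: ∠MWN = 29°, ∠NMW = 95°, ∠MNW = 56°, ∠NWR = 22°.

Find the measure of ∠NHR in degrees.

1. ∠MRN = 29°  [same arc MN]
2. ∠NRW = 85°  [cyclic RWMN, opposite ∠R+∠M]
3. ∠RNW = 73°  [△RWN]
4. ∠NHR = 78°  [△RHN]

∠NHR = 78°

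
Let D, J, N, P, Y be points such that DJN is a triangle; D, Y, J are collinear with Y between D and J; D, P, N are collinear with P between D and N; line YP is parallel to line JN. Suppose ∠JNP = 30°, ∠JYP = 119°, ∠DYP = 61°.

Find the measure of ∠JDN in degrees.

1. ∠DNJ = 30°  [P on ray ND]
2. ∠DJN = 61°  [YP∥JN, corresponding at Y]
3. ∠JDN = 89°  [△DJN]

∠JDN = 89°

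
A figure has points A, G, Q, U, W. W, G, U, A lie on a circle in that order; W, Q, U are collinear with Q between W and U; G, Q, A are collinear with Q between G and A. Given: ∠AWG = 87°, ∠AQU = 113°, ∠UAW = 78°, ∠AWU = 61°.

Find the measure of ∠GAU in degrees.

1. ∠AUG = 93°  [cyclic WGUA, opposite ∠W+∠U]
2. ∠AGU = 61°  [same arc UA]
3. ∠GAU = 26°  [△GUA]

∠GAU = 26°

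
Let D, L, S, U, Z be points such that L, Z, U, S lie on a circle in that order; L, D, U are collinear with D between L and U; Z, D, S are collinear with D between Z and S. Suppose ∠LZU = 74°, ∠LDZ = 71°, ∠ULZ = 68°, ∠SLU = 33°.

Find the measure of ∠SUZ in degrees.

∠SUZ = 79°

1. ∠USZ = 68°  [same arc ZU]
2. ∠SZU = 33°  [same arc US]
3. ∠SUZ = 79°  [△ZUS]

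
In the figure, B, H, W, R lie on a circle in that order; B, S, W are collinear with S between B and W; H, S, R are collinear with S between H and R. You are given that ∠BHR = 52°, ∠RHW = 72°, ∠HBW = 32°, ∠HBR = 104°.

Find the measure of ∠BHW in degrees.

1. ∠BWR = 52°  [same arc BR]
2. ∠RBW = 72°  [same arc WR]
3. ∠BRW = 56°  [△BWR]
4. ∠BHW = 124°  [cyclic BHWR, opposite ∠H+∠R]

∠BHW = 124°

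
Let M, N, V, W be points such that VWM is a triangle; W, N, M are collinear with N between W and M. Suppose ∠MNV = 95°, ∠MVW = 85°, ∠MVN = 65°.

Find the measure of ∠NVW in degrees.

∠NVW = 20°

1. ∠NMV = 20°  [△VNM]
2. ∠VNW = 85°  [linear pair at N on WM]
3. ∠VMW = 20°  [N on ray MW]
4. ∠MWV = 75°  [△VWM]
5. ∠NWV = 75°  [N on ray WM]
6. ∠NVW = 20°  [△VWN]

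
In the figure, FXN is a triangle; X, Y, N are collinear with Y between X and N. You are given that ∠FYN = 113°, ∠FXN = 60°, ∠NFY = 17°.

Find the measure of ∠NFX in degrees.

1. ∠FNY = 50°  [△FYN]
2. ∠FNX = 50°  [Y on ray NX]
3. ∠NFX = 70°  [△FXN]

∠NFX = 70°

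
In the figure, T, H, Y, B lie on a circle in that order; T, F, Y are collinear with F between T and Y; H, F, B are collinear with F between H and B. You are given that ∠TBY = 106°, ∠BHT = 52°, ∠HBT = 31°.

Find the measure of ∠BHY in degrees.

1. ∠BYT = 52°  [same arc TB]
2. ∠BTY = 22°  [△TYB]
3. ∠BHY = 22°  [same arc YB]

∠BHY = 22°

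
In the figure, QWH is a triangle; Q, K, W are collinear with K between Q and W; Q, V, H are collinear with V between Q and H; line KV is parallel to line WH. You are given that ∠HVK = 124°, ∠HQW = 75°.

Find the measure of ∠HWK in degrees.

∠HWK = 49°

1. ∠KVQ = 56°  [linear pair at V on QH]
2. ∠KQV = 75°  [K on QW, V on QH]
3. ∠QKV = 49°  [△QKV]
4. ∠VKW = 131°  [linear pair at K on QW]
5. ∠HWK = 49°  [KV∥WH, co-interior at W–K]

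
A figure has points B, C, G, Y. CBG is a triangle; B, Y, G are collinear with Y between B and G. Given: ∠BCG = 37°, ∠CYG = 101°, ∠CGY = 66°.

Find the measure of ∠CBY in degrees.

1. ∠BGC = 66°  [Y on ray GB]
2. ∠CBG = 77°  [△CBG]
3. ∠CBY = 77°  [Y on ray BG]

∠CBY = 77°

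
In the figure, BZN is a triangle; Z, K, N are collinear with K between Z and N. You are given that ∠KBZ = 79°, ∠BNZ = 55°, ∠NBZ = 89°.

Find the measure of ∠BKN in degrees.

∠BKN = 115°

1. ∠BZN = 36°  [△BZN]
2. ∠BZK = 36°  [K on ray ZN]
3. ∠BKZ = 65°  [△BZK]
4. ∠BKN = 115°  [linear pair at K on ZN]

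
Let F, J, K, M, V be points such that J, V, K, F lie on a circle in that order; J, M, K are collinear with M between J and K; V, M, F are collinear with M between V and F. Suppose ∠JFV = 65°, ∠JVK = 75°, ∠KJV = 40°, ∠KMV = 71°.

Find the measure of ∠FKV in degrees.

1. ∠JKV = 65°  [same arc JV]
2. ∠KFV = 40°  [same arc VK]
3. ∠FVK = 44°  [△VMK]
4. ∠FKV = 96°  [△VKF]

∠FKV = 96°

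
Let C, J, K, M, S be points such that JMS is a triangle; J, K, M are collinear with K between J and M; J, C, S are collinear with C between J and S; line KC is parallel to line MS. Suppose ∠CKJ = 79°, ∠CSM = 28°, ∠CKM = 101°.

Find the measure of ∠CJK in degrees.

∠CJK = 73°

1. ∠JMS = 79°  [KC∥MS, corresponding at K]
2. ∠JSM = 28°  [C on ray SJ]
3. ∠MJS = 73°  [△JMS]
4. ∠CJK = 73°  [K on JM, C on JS]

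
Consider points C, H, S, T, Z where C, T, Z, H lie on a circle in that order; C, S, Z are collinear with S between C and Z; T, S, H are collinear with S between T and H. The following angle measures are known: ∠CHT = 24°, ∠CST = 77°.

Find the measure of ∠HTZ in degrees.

∠HTZ = 53°

1. ∠CZT = 24°  [same arc CT]
2. ∠TSZ = 103°  [linear pair at S on CZ]
3. ∠HTZ = 53°  [△TSZ]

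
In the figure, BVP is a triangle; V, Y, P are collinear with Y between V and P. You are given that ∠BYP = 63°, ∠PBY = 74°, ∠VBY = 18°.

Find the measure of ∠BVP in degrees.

∠BVP = 45°

1. ∠BYV = 117°  [linear pair at Y on VP]
2. ∠BVY = 45°  [△BVY]
3. ∠BVP = 45°  [Y on ray VP]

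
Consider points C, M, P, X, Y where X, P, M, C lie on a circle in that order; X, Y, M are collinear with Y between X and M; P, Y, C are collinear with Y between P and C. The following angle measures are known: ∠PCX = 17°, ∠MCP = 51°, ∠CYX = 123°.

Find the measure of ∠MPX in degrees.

1. ∠PMX = 17°  [same arc XP]
2. ∠MXP = 51°  [same arc PM]
3. ∠MPX = 112°  [△XPM]

∠MPX = 112°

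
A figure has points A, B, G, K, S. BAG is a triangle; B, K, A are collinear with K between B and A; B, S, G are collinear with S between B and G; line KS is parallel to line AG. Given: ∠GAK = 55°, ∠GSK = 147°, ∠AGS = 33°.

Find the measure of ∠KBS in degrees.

1. ∠BAG = 55°  [K on ray AB]
2. ∠BSK = 33°  [linear pair at S on BG]
3. ∠BKS = 55°  [KS∥AG, corresponding at K]
4. ∠KBS = 92°  [△BKS]

∠KBS = 92°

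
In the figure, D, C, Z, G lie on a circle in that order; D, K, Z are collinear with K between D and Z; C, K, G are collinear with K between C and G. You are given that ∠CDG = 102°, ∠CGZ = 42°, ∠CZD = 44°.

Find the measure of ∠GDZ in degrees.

1. ∠CZG = 78°  [cyclic DCZG, opposite ∠D+∠Z]
2. ∠GCZ = 60°  [△CZG]
3. ∠GDZ = 60°  [same arc ZG]

∠GDZ = 60°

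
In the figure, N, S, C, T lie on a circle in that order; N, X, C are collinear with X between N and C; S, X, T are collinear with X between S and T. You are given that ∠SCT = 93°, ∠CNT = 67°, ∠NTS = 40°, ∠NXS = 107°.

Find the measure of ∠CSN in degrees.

∠CSN = 120°

1. ∠SNT = 87°  [cyclic NSCT, opposite ∠N+∠C]
2. ∠NCS = 40°  [same arc NS]
3. ∠NST = 53°  [△NST]
4. ∠CNS = 20°  [△NXS]
5. ∠CSN = 120°  [△NSC]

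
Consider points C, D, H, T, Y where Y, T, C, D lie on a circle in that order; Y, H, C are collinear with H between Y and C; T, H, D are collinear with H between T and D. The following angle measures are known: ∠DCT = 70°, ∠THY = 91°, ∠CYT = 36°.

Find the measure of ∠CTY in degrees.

1. ∠DYT = 110°  [cyclic YTCD, opposite ∠Y+∠C]
2. ∠DTY = 53°  [△YHT]
3. ∠TDY = 17°  [△YTD]
4. ∠TCY = 17°  [same arc YT]
5. ∠CTY = 127°  [△YTC]

∠CTY = 127°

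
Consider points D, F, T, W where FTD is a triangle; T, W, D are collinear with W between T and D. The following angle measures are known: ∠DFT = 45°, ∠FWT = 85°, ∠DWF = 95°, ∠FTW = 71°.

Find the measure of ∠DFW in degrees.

∠DFW = 21°

1. ∠DTF = 71°  [W on ray TD]
2. ∠FDT = 64°  [△FTD]
3. ∠FDW = 64°  [W on ray DT]
4. ∠DFW = 21°  [△FWD]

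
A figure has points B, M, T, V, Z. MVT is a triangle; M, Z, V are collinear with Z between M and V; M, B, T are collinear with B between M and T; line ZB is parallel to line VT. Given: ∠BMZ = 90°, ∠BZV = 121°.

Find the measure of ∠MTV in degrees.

∠MTV = 31°

1. ∠BZM = 59°  [linear pair at Z on MV]
2. ∠MBZ = 31°  [△MZB]
3. ∠MTV = 31°  [ZB∥VT, corresponding at B]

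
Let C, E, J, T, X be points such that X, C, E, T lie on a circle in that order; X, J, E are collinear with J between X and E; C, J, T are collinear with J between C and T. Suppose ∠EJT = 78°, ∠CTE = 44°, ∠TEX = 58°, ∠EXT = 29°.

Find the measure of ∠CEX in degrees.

1. ∠CJX = 78°  [vertical angles at J]
2. ∠ECT = 29°  [same arc ET]
3. ∠CJE = 102°  [linear pair at J on XE]
4. ∠CEX = 49°  [△CJE]

∠CEX = 49°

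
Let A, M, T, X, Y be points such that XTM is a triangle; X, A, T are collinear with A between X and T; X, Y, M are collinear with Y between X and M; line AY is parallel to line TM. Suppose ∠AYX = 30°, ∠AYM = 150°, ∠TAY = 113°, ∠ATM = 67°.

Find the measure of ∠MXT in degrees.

∠MXT = 83°

1. ∠TMX = 30°  [AY∥TM, corresponding at Y]
2. ∠MTX = 67°  [A on ray TX]
3. ∠MXT = 83°  [△XTM]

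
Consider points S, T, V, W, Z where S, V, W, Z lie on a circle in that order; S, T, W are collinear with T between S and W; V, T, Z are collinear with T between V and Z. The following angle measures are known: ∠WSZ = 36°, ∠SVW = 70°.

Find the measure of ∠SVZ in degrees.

∠SVZ = 34°

1. ∠SZW = 110°  [cyclic SVWZ, opposite ∠V+∠Z]
2. ∠SWZ = 34°  [△SWZ]
3. ∠SVZ = 34°  [same arc SZ]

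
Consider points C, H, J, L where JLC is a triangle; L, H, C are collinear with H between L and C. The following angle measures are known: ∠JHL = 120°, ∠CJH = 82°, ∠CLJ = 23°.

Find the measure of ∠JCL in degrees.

1. ∠CHJ = 60°  [linear pair at H on LC]
2. ∠HCJ = 38°  [△JHC]
3. ∠JCL = 38°  [H on ray CL]

∠JCL = 38°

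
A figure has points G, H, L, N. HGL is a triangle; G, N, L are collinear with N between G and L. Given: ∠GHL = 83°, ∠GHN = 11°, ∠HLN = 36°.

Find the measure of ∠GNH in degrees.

∠GNH = 108°

1. ∠GLH = 36°  [N on ray LG]
2. ∠HGL = 61°  [△HGL]
3. ∠HGN = 61°  [N on ray GL]
4. ∠GNH = 108°  [△HGN]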